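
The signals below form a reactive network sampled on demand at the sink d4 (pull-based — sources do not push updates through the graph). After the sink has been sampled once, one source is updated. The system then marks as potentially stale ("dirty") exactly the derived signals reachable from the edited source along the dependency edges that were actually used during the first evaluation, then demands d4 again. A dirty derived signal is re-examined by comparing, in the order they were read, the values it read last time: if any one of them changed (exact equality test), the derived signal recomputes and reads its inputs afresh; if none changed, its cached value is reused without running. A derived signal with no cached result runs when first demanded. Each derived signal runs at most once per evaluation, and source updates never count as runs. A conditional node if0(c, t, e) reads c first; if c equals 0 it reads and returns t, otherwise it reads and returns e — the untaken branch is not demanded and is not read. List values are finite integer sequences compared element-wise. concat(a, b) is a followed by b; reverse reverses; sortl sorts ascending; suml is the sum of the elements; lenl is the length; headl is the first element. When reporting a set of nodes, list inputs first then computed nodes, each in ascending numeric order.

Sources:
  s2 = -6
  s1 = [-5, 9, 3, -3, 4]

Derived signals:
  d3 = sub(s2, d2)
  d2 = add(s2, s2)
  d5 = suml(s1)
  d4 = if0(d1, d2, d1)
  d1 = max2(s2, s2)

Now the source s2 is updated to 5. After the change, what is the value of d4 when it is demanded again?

Initial pass — values computed on the first demand:
  d1 = max2(-6, -6) = -6
  d4 = if0(d1=-6 -> else branch d1) = -6

Second demand — change propagation:
  d1: re-runs because s2 -6->5; s2 -6->5; new result 5.
  d4: re-runs because d1 -6->5; d1 -6->5; new result 5.

d4 now evaluates to 5.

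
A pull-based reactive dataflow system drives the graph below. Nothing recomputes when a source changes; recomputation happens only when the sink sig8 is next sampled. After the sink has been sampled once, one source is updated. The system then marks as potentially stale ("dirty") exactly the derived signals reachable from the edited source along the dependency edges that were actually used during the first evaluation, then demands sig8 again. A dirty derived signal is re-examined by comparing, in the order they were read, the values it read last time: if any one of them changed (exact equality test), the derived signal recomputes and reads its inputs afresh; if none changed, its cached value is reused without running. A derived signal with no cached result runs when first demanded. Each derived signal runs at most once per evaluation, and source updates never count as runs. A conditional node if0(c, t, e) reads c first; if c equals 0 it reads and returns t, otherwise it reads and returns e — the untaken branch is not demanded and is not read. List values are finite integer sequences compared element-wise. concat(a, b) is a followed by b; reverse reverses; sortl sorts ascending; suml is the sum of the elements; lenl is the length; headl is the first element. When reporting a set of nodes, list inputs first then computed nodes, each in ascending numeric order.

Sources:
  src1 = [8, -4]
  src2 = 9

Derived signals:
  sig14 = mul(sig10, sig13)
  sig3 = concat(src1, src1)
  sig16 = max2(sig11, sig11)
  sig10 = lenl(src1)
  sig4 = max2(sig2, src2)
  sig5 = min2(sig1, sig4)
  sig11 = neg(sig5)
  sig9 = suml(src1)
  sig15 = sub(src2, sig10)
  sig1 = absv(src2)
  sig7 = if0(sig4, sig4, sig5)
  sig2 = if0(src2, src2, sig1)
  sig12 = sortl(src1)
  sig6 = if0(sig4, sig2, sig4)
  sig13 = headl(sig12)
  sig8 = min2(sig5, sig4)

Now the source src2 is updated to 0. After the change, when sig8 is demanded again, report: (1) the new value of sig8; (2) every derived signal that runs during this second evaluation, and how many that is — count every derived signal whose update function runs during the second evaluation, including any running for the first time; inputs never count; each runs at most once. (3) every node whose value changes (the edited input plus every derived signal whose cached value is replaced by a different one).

New value of sig8: 0.
Derived signals that run: sig1, sig2, sig4, sig5, sig8 — 5 in total.
Values that change: src2, sig1, sig2, sig4, sig5, sig8.

First evaluation (everything demanded from the output):
  sig1 = absv(9) = 9
  sig2 = if0(src2=9 -> else branch sig1) = 9
  sig4 = max2(9, 9) = 9
  sig5 = min2(9, 9) = 9
  sig8 = min2(9, 9) = 9

Propagation after the edit:
  sig1: runs — src2 9->0; result 0.
  sig2: runs — src2 9->0; sig1 9->0; result 0.
  sig4: runs — sig2 9->0; src2 9->0; result 0.
  sig5: runs — sig1 9->0; sig4 9->0; result 0.
  sig8: runs — sig5 9->0; sig4 9->0; result 0.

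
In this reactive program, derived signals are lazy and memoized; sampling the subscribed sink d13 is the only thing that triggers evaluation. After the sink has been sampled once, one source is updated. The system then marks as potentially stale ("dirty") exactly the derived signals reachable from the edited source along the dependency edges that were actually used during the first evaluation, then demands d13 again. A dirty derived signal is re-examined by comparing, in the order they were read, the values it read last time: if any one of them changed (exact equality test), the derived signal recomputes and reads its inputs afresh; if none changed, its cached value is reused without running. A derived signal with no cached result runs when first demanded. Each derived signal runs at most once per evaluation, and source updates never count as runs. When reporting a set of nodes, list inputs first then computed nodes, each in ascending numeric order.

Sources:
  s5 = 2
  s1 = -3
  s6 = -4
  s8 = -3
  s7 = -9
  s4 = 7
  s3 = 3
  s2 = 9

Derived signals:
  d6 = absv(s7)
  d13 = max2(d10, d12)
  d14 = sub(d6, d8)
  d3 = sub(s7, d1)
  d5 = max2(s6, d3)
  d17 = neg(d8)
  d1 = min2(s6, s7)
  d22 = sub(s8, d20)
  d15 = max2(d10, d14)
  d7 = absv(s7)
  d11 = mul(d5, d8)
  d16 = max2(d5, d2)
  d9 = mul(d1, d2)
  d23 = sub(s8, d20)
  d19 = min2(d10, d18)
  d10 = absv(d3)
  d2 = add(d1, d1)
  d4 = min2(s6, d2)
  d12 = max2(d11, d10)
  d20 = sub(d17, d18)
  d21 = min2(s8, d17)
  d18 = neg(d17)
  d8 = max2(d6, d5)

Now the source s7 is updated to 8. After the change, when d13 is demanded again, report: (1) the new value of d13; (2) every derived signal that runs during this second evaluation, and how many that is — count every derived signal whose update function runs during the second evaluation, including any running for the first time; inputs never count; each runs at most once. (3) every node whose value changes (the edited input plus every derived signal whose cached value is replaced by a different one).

First demand of the output computes:
  d1 = min2(-4, -9) = -9
  d3 = sub(-9, -9) = 0
  d5 = max2(-4, 0) = 0
  d6 = absv(-9) = 9
  d8 = max2(9, 0) = 9
  d10 = absv(0) = 0
  d11 = mul(0, 9) = 0
  d12 = max2(0, 0) = 0
  d13 = max2(0, 0) = 0

After the edit, cleaning proceeds:
  d1: a read changed (s7 -9->8) — executes, giving -4.
  d3: a read changed (s7 -9->8; d1 -9->-4) — executes, giving 12.
  d5: a read changed (d3 0->12) — executes, giving 12.
  d6: a read changed (s7 -9->8) — executes, giving 8.
  d8: a read changed (d6 9->8; d5 0->12) — executes, giving 12.
  d10: a read changed (d3 0->12) — executes, giving 12.
  d11: a read changed (d5 0->12; d8 9->12) — executes, giving 144.
  d12: a read changed (d11 0->144; d10 0->12) — executes, giving 144.
  d13: a read changed (d10 0->12; d12 0->144) — executes, giving 144.

Demanding d13 again yields 144.
9 derived signals run: d1, d3, d5, d6, d8, d10, d11, d12, d13.
The nodes whose values change: s7, d1, d3, d5, d6, d8, d10, d11, d12, d13.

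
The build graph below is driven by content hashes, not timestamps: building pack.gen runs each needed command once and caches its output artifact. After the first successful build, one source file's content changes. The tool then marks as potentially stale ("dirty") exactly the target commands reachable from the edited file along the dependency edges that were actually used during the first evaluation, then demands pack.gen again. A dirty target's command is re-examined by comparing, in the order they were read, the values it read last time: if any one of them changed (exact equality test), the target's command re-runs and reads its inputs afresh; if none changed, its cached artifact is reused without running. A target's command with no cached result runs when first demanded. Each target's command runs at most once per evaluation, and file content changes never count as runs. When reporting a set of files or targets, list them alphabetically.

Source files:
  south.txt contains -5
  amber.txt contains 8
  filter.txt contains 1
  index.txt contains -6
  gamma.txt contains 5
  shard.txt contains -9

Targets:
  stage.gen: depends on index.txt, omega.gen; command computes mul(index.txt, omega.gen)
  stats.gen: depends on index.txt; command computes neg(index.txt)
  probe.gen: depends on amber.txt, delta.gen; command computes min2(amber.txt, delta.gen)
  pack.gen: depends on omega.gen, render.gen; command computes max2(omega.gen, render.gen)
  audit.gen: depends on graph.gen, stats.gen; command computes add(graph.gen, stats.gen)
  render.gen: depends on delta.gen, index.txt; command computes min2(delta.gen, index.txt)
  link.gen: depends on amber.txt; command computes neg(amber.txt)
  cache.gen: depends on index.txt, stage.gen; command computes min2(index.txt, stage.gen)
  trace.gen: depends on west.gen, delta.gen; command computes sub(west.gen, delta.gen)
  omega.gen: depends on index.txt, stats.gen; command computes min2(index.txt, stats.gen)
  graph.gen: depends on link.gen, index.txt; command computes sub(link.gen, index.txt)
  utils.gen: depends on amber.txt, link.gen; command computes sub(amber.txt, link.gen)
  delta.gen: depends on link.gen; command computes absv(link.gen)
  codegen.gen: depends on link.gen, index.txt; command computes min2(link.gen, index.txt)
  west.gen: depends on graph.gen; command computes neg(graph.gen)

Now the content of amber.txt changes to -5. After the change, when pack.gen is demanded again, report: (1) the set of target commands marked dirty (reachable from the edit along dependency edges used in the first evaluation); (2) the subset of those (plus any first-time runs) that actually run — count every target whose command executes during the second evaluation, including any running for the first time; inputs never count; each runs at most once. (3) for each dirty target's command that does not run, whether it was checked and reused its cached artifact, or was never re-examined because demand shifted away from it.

Dirty set: delta.gen, link.gen, pack.gen, render.gen.
Run set: delta.gen, link.gen, render.gen (3 run).
Re-examined without running (cache reused): pack.gen.
The important point: render.gen recomputes to an identical value, and the output ends up unchanged.

Initial pass — values computed on the first demand:
  link.gen = neg(8) = -8
  delta.gen = absv(-8) = 8
  render.gen = min2(8, -6) = -6
  stats.gen = neg(-6) = 6
  omega.gen = min2(-6, 6) = -6
  pack.gen = max2(-6, -6) = -6

Second demand — change propagation:
  link.gen: re-runs because amber.txt 8->-5; new result 5.
  delta.gen: re-runs because link.gen -8->5; new result 5.
  render.gen: re-runs because delta.gen 8->5; new result -6 (unchanged).
  pack.gen: re-examined; everything it read last time is the same (omega.gen unchanged, render.gen unchanged) — cache -6 kept, no run.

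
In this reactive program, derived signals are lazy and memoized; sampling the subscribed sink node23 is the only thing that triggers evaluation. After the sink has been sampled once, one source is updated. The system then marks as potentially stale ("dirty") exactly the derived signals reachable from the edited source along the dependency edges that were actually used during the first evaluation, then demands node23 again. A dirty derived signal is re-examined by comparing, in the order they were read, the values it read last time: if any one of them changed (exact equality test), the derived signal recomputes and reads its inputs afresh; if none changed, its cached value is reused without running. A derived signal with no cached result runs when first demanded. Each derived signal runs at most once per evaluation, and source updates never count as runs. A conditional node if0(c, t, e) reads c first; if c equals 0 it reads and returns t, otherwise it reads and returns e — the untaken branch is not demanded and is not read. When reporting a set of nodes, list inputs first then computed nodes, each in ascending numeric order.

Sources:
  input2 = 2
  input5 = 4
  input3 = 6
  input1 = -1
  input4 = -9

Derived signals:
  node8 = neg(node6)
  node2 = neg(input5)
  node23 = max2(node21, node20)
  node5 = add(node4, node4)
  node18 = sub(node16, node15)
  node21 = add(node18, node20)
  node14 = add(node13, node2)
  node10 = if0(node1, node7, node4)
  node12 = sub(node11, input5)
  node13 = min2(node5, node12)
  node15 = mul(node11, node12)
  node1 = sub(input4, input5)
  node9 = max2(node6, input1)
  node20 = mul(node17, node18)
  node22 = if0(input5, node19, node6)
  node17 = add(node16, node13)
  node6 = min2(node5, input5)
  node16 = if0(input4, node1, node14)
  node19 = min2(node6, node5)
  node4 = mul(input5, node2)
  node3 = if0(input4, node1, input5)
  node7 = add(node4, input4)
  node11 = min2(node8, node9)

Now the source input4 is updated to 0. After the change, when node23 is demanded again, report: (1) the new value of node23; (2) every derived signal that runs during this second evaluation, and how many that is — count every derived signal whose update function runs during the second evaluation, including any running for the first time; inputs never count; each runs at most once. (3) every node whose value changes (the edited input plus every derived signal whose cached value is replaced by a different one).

First demand of the output computes:
  node2 = neg(4) = -4
  node4 = mul(4, -4) = -16
  node5 = add(-16, -16) = -32
  node6 = min2(-32, 4) = -32
  node8 = neg(-32) = 32
  node9 = max2(-32, -1) = -1
  node11 = min2(32, -1) = -1
  node12 = sub(-1, 4) = -5
  node13 = min2(-32, -5) = -32
  node14 = add(-32, -4) = -36
  node15 = mul(-1, -5) = 5
  node16 = if0(input4=-9 -> else branch node14) = -36
  node17 = add(-36, -32) = -68
  node18 = sub(-36, 5) = -41
  node20 = mul(-68, -41) = 2788
  node21 = add(-41, 2788) = 2747
  node23 = max2(2747, 2788) = 2788

After the edit, cleaning proceeds:
  node1: had never run; runs now, result -4.
  node16: a read changed (input4 -9->0) — executes, giving -4.
  node17: a read changed (node16 -36->-4) — executes, giving -36.
  node18: a read changed (node16 -36->-4) — executes, giving -9.
  node20: a read changed (node17 -68->-36; node18 -41->-9) — executes, giving 324.
  node21: a read changed (node18 -41->-9; node20 2788->324) — executes, giving 315.
  node23: a read changed (node21 2747->315; node20 2788->324) — executes, giving 324.

Note the branch switch — node1 had no cache and runs now for the first time.

Demanding node23 again yields 324.
7 derived signals run: node1, node16, node17, node18, node20, node21, node23.
The nodes whose values change: input4, node16, node17, node18, node20, node21, node23.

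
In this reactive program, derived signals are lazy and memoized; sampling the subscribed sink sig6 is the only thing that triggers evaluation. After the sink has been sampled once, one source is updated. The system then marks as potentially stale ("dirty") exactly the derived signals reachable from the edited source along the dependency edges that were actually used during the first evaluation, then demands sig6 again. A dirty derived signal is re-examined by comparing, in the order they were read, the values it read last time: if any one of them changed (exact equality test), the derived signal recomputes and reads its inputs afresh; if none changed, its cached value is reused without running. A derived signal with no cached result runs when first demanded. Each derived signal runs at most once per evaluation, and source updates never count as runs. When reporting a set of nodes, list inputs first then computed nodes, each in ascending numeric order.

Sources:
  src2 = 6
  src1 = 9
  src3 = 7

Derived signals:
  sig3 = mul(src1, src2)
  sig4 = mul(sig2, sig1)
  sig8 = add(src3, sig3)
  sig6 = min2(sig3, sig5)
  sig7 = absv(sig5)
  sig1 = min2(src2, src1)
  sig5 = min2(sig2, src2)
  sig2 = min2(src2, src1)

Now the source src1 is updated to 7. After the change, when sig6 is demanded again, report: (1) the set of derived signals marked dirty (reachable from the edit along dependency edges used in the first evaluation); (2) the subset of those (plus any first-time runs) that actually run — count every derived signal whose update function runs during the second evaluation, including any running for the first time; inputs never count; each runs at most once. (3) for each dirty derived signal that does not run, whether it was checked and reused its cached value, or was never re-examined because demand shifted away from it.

First demand of the output computes:
  sig2 = min2(6, 9) = 6
  sig3 = mul(9, 6) = 54
  sig5 = min2(6, 6) = 6
  sig6 = min2(54, 6) = 6

After the edit, cleaning proceeds:
  sig2: a read changed (src1 9->7) — executes, giving 6 — identical to its old value.
  sig3: a read changed (src1 9->7) — executes, giving 42.
  sig5: dirty, but its reads are unchanged (sig2 unchanged, src2 unchanged); cached 6 stands.
  sig6: a read changed (sig3 54->42) — executes, giving 6 — identical to its old value.

Note where the cutoff bites: sig5 is checked, finds nothing changed, and keeps its cache.

The edit dirties: sig2, sig3, sig5, sig6.
3 derived signals run: sig2, sig3, sig6.
Cache hits after checking: sig5.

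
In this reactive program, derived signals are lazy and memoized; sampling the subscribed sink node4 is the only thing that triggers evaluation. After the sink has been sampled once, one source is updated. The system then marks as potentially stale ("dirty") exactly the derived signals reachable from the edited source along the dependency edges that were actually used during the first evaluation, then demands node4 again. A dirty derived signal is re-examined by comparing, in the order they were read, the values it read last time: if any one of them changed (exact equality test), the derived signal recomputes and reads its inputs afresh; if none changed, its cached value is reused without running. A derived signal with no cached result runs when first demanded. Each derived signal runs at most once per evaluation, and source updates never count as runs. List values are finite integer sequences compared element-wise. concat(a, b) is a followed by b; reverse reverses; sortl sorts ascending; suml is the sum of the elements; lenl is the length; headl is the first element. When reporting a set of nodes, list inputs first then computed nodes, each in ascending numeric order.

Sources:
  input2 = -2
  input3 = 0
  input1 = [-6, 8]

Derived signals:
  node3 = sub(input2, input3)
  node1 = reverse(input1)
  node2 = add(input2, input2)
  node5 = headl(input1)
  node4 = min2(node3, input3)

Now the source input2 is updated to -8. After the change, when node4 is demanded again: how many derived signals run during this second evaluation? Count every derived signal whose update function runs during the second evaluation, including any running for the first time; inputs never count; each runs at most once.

First demand of the output computes:
  node3 = sub(-2, 0) = -2
  node4 = min2(-2, 0) = -2

After the edit, cleaning proceeds:
  node3: a read changed (input2 -2->-8) — executes, giving -8.
  node4: a read changed (node3 -2->-8) — executes, giving -8.

2 derived signals run: node3, node4.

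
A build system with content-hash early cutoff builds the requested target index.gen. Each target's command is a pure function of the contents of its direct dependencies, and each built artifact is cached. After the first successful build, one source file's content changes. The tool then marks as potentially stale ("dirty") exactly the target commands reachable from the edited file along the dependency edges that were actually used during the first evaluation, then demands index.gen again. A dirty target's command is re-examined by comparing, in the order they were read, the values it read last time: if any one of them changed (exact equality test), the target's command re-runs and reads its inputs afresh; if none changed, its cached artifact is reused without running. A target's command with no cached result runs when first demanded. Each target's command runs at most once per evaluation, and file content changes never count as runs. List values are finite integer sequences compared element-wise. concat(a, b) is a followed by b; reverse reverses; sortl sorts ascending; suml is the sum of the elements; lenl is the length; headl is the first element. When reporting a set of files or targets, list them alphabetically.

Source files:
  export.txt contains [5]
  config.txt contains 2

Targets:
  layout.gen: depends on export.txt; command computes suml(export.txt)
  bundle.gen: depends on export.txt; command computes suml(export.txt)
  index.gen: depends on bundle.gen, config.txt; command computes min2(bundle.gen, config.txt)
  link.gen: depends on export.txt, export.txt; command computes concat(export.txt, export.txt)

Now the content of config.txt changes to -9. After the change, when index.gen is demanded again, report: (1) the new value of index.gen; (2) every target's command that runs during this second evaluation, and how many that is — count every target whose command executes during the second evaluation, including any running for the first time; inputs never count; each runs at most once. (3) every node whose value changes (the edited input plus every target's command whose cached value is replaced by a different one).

New value of index.gen: -9.
Target commands that run: index.gen — 1 in total.
Values that change: config.txt, index.gen.

First evaluation (everything demanded from the output):
  bundle.gen = suml([5]) = 5
  index.gen = min2(5, 2) = 2

Propagation after the edit:
  index.gen: runs — config.txt 2->-9; result -9.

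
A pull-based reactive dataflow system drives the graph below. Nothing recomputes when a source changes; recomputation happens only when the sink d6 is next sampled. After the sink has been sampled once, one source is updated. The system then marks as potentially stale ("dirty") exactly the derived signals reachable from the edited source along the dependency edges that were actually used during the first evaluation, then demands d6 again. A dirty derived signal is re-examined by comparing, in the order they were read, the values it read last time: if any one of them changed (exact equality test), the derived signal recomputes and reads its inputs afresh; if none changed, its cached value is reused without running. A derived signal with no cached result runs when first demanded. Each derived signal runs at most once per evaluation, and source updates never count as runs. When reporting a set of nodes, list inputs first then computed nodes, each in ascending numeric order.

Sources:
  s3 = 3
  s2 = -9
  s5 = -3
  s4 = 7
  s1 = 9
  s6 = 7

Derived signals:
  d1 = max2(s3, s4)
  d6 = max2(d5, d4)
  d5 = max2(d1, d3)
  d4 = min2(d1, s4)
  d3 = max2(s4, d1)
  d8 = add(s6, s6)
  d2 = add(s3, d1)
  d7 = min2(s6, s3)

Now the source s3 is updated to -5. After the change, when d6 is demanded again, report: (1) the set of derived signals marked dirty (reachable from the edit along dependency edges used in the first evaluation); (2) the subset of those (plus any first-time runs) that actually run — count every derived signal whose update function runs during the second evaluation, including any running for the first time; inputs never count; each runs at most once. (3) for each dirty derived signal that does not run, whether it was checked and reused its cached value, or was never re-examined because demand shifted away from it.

First evaluation (everything demanded from the output):
  d1 = max2(3, 7) = 7
  d3 = max2(7, 7) = 7
  d4 = min2(7, 7) = 7
  d5 = max2(7, 7) = 7
  d6 = max2(7, 7) = 7

Propagation after the edit:
  d1: runs — s3 3->-5; result 7 (same value as before).
  d3: checked — values it read are unchanged (s4 unchanged, d1 unchanged); reused cached 7 without running.
  d4: checked — values it read are unchanged (d1 unchanged, s4 unchanged); reused cached 7 without running.
  d5: checked — values it read are unchanged (d1 unchanged, d3 unchanged); reused cached 7 without running.
  d6: checked — values it read are unchanged (d5 unchanged, d4 unchanged); reused cached 7 without running.

Key observation: the change is absorbed at d1 — it re-runs but produces the same value, and the output's value is unchanged.

Marked dirty: d1, d3, d4, d5, d6.
Derived signals that run: d1 — 1 in total.
Checked but reused from cache: d3, d4, d5, d6.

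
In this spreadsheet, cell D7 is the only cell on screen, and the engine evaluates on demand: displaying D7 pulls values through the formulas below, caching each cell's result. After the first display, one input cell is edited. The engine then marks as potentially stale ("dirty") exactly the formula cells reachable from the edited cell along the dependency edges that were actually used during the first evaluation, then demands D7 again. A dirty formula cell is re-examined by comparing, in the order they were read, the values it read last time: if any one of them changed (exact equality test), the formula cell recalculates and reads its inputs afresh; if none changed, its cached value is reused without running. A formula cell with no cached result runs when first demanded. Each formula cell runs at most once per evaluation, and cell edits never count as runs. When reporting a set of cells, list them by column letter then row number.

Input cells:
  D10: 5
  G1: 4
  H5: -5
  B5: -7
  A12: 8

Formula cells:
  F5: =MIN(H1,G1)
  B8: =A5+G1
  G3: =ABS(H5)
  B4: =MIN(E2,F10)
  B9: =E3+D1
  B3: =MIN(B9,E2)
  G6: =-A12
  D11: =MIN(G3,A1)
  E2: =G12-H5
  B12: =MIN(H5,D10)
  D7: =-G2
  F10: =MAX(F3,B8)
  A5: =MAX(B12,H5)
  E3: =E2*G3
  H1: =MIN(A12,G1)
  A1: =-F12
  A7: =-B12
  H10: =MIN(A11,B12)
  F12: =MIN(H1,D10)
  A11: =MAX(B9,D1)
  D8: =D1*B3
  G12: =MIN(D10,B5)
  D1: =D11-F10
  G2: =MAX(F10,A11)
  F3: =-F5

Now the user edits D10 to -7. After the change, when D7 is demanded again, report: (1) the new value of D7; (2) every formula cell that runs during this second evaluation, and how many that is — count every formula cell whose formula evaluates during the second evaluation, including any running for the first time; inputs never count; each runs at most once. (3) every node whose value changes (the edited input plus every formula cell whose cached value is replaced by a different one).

D7 now evaluates to -6.
Run set: A1, A5, A11, B9, B12, D1, D7, D11, F12, G2, G12 (11 run).
Changed values: A1, A11, B9, B12, D1, D7, D10, D11, F12, G2.
The important point: at B8 every value read last time is unchanged, so the dirty flag clears without a run.

Initial pass — values computed on the first demand:
  B12 = MIN(-5, 5) = -5
  A5 = MAX(-5, -5) = -5
  B8 = -5 + 4 = -1
  G3 = ABS(-5) = 5
  G12 = MIN(5, -7) = -7
  E2 = -7 - -5 = -2
  E3 = -2 * 5 = -10
  H1 = MIN(8, 4) = 4
  F5 = MIN(4, 4) = 4
  F3 = -(4) = -4
  F10 = MAX(-4, -1) = -1
  F12 = MIN(4, 5) = 4
  A1 = -(4) = -4
  D11 = MIN(5, -4) = -4
  D1 = -4 - -1 = -3
  B9 = -10 + -3 = -13
  A11 = MAX(-13, -3) = -3
  G2 = MAX(-1, -3) = -1
  D7 = -(-1) = 1

Second demand — change propagation:
  B12: re-runs because D10 5->-7; new result -7.
  A5: re-runs because B12 -5->-7; new result -5 (unchanged).
  B8: re-examined; everything it read last time is the same (A5 unchanged, G1 unchanged) — cache -1 kept, no run.
  F10: re-examined; everything it read last time is the same (F3 unchanged, B8 unchanged) — cache -1 kept, no run.
  F12: re-runs because D10 5->-7; new result -7.
  A1: re-runs because F12 4->-7; new result 7.
  D11: re-runs because A1 -4->7; new result 5.
  D1: re-runs because D11 -4->5; new result 6.
  G12: re-runs because D10 5->-7; new result -7 (unchanged).
  E2: re-examined; everything it read last time is the same (G12 unchanged, H5 unchanged) — cache -2 kept, no run.
  E3: re-examined; everything it read last time is the same (E2 unchanged, G3 unchanged) — cache -10 kept, no run.
  B9: re-runs because D1 -3->6; new result -4.
  A11: re-runs because B9 -13->-4; D1 -3->6; new result 6.
  G2: re-runs because A11 -3->6; new result 6.
  D7: re-runs because G2 -1->6; new result -6.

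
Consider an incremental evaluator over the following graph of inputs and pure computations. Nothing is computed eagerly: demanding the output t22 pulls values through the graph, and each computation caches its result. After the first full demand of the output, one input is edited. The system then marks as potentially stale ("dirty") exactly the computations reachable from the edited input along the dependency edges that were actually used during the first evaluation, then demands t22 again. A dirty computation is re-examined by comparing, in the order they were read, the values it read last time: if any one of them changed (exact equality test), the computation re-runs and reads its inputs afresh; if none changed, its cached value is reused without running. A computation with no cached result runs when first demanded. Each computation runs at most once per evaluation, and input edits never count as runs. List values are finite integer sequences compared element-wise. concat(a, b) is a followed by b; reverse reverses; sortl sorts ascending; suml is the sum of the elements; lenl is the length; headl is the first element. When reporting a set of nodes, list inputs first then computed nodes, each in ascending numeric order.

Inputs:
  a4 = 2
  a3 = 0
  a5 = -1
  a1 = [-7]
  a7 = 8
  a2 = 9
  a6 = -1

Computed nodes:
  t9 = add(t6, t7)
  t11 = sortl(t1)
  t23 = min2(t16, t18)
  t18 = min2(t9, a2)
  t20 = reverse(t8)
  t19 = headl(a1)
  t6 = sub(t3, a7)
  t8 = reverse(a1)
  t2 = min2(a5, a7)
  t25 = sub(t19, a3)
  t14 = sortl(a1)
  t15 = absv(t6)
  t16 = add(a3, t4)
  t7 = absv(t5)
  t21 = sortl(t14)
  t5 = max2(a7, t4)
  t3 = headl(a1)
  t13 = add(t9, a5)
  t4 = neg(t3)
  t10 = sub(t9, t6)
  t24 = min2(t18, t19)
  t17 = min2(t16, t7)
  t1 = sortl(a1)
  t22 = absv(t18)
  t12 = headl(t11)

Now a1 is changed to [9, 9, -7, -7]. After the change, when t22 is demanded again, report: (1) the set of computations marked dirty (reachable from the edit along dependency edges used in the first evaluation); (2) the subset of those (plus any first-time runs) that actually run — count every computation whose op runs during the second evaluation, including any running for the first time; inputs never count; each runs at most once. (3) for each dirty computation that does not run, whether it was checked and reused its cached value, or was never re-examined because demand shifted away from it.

Initial pass — values computed on the first demand:
  t3 = headl([-7]) = -7
  t4 = neg(-7) = 7
  t5 = max2(8, 7) = 8
  t6 = sub(-7, 8) = -15
  t7 = absv(8) = 8
  t9 = add(-15, 8) = -7
  t18 = min2(-7, 9) = -7
  t22 = absv(-7) = 7

Second demand — change propagation:
  t3: re-runs because a1 [-7]->[9, 9, -7, -7]; new result 9.
  t4: re-runs because t3 -7->9; new result -9.
  t5: re-runs because t4 7->-9; new result 8 (unchanged).
  t6: re-runs because t3 -7->9; new result 1.
  t7: re-examined; everything it read last time is the same (t5 unchanged) — cache 8 kept, no run.
  t9: re-runs because t6 -15->1; new result 9.
  t18: re-runs because t9 -7->9; new result 9.
  t22: re-runs because t18 -7->9; new result 9.

The important point: at t7 every value read last time is unchanged, so the dirty flag clears without a run.

Dirty set: t3, t4, t5, t6, t7, t9, t18, t22.
Run set: t3, t4, t5, t6, t9, t18, t22 (7 run).
Re-examined without running (cache reused): t7.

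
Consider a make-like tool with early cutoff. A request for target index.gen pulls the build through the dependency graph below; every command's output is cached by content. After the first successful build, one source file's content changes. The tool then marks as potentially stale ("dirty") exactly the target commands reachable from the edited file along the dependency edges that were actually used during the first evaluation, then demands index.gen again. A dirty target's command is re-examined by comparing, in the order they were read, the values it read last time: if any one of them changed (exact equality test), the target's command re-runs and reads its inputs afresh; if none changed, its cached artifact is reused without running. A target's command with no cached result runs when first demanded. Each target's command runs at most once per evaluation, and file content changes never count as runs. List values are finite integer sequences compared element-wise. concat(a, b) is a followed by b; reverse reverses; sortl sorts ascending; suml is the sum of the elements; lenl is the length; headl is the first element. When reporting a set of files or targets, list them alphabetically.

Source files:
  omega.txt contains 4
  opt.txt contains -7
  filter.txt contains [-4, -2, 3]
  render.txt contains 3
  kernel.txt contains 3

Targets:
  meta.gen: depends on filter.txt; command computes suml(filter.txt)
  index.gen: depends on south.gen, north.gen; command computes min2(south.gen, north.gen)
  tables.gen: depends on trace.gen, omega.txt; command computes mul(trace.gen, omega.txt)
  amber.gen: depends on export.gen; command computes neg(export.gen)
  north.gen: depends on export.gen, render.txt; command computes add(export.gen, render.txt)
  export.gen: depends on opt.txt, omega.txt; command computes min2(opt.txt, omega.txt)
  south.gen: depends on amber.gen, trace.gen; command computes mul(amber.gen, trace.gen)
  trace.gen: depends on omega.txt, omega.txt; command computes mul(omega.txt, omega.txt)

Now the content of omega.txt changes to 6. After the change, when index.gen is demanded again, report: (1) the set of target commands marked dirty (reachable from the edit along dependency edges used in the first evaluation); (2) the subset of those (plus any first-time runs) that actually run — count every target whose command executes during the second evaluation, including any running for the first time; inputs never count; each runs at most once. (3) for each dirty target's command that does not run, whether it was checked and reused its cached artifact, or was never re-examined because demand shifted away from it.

First demand of the output computes:
  export.gen = min2(-7, 4) = -7
  amber.gen = neg(-7) = 7
  north.gen = add(-7, 3) = -4
  trace.gen = mul(4, 4) = 16
  south.gen = mul(7, 16) = 112
  index.gen = min2(112, -4) = -4

After the edit, cleaning proceeds:
  export.gen: a read changed (omega.txt 4->6) — executes, giving -7 — identical to its old value.
  amber.gen: dirty, but its reads are unchanged (export.gen unchanged); cached 7 stands.
  north.gen: dirty, but its reads are unchanged (export.gen unchanged, render.txt unchanged); cached -4 stands.
  trace.gen: a read changed (omega.txt 4->6; omega.txt 4->6) — executes, giving 36.
  south.gen: a read changed (trace.gen 16->36) — executes, giving 252.
  index.gen: a read changed (south.gen 112->252) — executes, giving -4 — identical to its old value.

Note where the cutoff bites: north.gen is checked, finds nothing changed, and keeps its cache.

The edit dirties: amber.gen, export.gen, index.gen, north.gen, south.gen, trace.gen.
4 target commands run: export.gen, index.gen, south.gen, trace.gen.
Cache hits after checking: amber.gen, north.gen.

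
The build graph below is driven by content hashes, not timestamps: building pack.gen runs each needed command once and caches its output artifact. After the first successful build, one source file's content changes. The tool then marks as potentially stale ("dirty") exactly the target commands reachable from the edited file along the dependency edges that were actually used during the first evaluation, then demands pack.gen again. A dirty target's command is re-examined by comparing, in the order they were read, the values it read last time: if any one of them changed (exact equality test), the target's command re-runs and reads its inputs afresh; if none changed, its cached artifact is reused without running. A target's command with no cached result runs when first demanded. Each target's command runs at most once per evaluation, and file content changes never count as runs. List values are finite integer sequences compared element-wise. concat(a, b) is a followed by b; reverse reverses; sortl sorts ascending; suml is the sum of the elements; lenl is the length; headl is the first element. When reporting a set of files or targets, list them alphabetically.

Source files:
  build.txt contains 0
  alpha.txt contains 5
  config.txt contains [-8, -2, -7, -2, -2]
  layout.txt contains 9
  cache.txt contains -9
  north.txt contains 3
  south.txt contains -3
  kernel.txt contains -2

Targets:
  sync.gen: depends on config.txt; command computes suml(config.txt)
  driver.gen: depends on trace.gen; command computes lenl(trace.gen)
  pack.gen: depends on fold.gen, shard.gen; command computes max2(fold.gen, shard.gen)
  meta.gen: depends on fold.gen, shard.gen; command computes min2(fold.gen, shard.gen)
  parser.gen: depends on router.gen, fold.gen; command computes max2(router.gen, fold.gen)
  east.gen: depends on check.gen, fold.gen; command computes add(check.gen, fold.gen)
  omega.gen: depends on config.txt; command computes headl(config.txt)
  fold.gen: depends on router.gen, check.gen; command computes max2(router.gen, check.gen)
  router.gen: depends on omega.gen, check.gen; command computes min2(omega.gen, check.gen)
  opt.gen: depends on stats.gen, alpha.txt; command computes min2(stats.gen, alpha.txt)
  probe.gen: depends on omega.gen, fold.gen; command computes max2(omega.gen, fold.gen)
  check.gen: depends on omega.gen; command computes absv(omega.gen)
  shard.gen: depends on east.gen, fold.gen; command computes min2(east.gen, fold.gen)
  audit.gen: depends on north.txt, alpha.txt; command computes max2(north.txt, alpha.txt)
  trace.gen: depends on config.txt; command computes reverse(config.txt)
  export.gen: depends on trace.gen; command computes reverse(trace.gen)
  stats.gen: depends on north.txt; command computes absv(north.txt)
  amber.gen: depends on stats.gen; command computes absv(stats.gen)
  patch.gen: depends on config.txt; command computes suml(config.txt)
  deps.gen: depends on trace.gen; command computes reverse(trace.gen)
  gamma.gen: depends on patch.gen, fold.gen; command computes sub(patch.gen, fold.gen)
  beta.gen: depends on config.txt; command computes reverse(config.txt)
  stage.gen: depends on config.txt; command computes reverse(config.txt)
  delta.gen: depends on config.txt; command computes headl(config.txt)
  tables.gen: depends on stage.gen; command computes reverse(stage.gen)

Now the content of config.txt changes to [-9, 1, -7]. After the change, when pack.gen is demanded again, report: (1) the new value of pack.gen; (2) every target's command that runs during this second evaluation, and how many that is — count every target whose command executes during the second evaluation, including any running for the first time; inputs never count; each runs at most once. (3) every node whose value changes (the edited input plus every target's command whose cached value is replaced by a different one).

pack.gen now evaluates to 9.
Run set: check.gen, east.gen, fold.gen, omega.gen, pack.gen, router.gen, shard.gen (7 run).
Changed values: check.gen, config.txt, east.gen, fold.gen, omega.gen, pack.gen, router.gen, shard.gen.

Initial pass — values computed on the first demand:
  omega.gen = headl([-8, -2, -7, -2, -2]) = -8
  check.gen = absv(-8) = 8
  router.gen = min2(-8, 8) = -8
  fold.gen = max2(-8, 8) = 8
  east.gen = add(8, 8) = 16
  shard.gen = min2(16, 8) = 8
  pack.gen = max2(8, 8) = 8

Second demand — change propagation:
  omega.gen: re-runs because config.txt [-8, -2, -7, -2, -2]->[-9, 1, -7]; new result -9.
  check.gen: re-runs because omega.gen -8->-9; new result 9.
  router.gen: re-runs because omega.gen -8->-9; check.gen 8->9; new result -9.
  fold.gen: re-runs because router.gen -8->-9; check.gen 8->9; new result 9.
  east.gen: re-runs because check.gen 8->9; fold.gen 8->9; new result 18.
  shard.gen: re-runs because east.gen 16->18; fold.gen 8->9; new result 9.
  pack.gen: re-runs because fold.gen 8->9; shard.gen 8->9; new result 9.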